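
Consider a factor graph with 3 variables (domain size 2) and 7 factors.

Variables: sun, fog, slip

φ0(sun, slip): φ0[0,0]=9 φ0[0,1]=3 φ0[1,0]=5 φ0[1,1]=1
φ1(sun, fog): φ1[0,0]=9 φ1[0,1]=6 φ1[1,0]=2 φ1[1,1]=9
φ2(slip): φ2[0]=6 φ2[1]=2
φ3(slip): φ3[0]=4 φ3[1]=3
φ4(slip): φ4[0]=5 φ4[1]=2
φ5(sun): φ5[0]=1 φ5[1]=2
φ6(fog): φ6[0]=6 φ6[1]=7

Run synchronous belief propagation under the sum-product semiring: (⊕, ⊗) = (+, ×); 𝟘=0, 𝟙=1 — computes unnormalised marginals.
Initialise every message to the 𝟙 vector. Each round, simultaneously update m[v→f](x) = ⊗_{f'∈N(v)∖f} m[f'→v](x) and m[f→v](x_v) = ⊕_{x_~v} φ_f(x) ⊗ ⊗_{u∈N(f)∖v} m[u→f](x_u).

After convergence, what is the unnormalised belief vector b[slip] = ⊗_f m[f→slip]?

b[slip] = [193680, 5256]

init: all messages = 𝟙 over 2 values
r1 m[φ0→sun] = [12, 6]
r1 m[φ0→slip] = [14, 4]
r1 m[φ1→sun] = [15, 11]
r1 m[φ1→fog] = [11, 15]
r1 m[φ2→slip] = [6, 2]
r1 m[φ3→slip] = [4, 3]
r1 m[φ4→slip] = [5, 2]
r1 m[φ5→sun] = [1, 2]
r1 m[φ6→fog] = [6, 7]
r1 m[sun→φ0] = [1, 1]
r1 m[sun→φ1] = [1, 1]
r1 m[sun→φ5] = [1, 1]
r1 m[fog→φ1] = [1, 1]
r1 m[fog→φ6] = [1, 1]
r1 m[slip→φ0] = [1, 1]
r1 m[slip→φ2] = [1, 1]
r1 m[slip→φ3] = [1, 1]
r1 m[slip→φ4] = [1, 1]
r2 m[φ0→sun] = [12, 6]
r2 m[φ0→slip] = [14, 4]
r2 m[φ1→sun] = [15, 11]
r2 m[φ1→fog] = [11, 15]
r2 m[φ2→slip] = [6, 2]
r2 m[φ3→slip] = [4, 3]
r2 m[φ4→slip] = [5, 2]
r2 m[φ5→sun] = [1, 2]
r2 m[φ6→fog] = [6, 7]
r2 m[sun→φ0] = [15, 22]
r2 m[sun→φ1] = [12, 12]
r2 m[sun→φ5] = [180, 66]
r2 m[fog→φ1] = [6, 7]
r2 m[fog→φ6] = [11, 15]
r2 m[slip→φ0] = [120, 12]
r2 m[slip→φ2] = [280, 24]
r2 m[slip→φ3] = [420, 16]
r2 m[slip→φ4] = [336, 24]
r3 m[φ0→sun] = [1116, 612]
r3 m[φ0→slip] = [245, 67]
r3 m[φ1→sun] = [96, 75]
r3 m[φ1→fog] = [132, 180]
r3 m[φ2→slip] = [6, 2]
r3 m[φ3→slip] = [4, 3]
r3 m[φ4→slip] = [5, 2]
r3 m[φ5→sun] = [1, 2]
r3 m[φ6→fog] = [6, 7]
r3 m[sun→φ0] = [15, 22]
r3 m[sun→φ1] = [12, 12]
r3 m[sun→φ5] = [180, 66]
r3 m[fog→φ1] = [6, 7]
r3 m[fog→φ6] = [11, 15]
r3 m[slip→φ0] = [120, 12]
r3 m[slip→φ2] = [280, 24]
r3 m[slip→φ3] = [420, 16]
r3 m[slip→φ4] = [336, 24]
r4 m[φ0→sun] = [1116, 612]
r4 m[φ0→slip] = [245, 67]
r4 m[φ1→sun] = [96, 75]
r4 m[φ1→fog] = [132, 180]
r4 m[φ2→slip] = [6, 2]
r4 m[φ3→slip] = [4, 3]
r4 m[φ4→slip] = [5, 2]
r4 m[φ5→sun] = [1, 2]
r4 m[φ6→fog] = [6, 7]
r4 m[sun→φ0] = [96, 150]
r4 m[sun→φ1] = [1116, 1224]
r4 m[sun→φ5] = [107136, 45900]
r4 m[fog→φ1] = [6, 7]
r4 m[fog→φ6] = [132, 180]
r4 m[slip→φ0] = [120, 12]
r4 m[slip→φ2] = [4900, 402]
r4 m[slip→φ3] = [7350, 268]
r4 m[slip→φ4] = [5880, 402]
r5 m[φ0→sun] = [1116, 612]
r5 m[φ0→slip] = [1614, 438]
r5 m[φ1→sun] = [96, 75]
r5 m[φ1→fog] = [12492, 17712]
r5 m[φ2→slip] = [6, 2]
r5 m[φ3→slip] = [4, 3]
r5 m[φ4→slip] = [5, 2]
r5 m[φ5→sun] = [1, 2]
r5 m[φ6→fog] = [6, 7]
r5 m[sun→φ0] = [96, 150]
r5 m[sun→φ1] = [1116, 1224]
r5 m[sun→φ5] = [107136, 45900]
r5 m[fog→φ1] = [6, 7]
r5 m[fog→φ6] = [132, 180]
r5 m[slip→φ0] = [120, 12]
r5 m[slip→φ2] = [4900, 402]
r5 m[slip→φ3] = [7350, 268]
r5 m[slip→φ4] = [5880, 402]
r6 m[φ0→sun] = [1116, 612]
r6 m[φ0→slip] = [1614, 438]
r6 m[φ1→sun] = [96, 75]
r6 m[φ1→fog] = [12492, 17712]
r6 m[φ2→slip] = [6, 2]
r6 m[φ3→slip] = [4, 3]
r6 m[φ4→slip] = [5, 2]
r6 m[φ5→sun] = [1, 2]
r6 m[φ6→fog] = [6, 7]
r6 m[sun→φ0] = [96, 150]
r6 m[sun→φ1] = [1116, 1224]
r6 m[sun→φ5] = [107136, 45900]
r6 m[fog→φ1] = [6, 7]
r6 m[fog→φ6] = [12492, 17712]
r6 m[slip→φ0] = [120, 12]
r6 m[slip→φ2] = [32280, 2628]
r6 m[slip→φ3] = [48420, 1752]
r6 m[slip→φ4] = [38736, 2628]
r7 m[φ0→sun] = [1116, 612]
r7 m[φ0→slip] = [1614, 438]
r7 m[φ1→sun] = [96, 75]
r7 m[φ1→fog] = [12492, 17712]
r7 m[φ2→slip] = [6, 2]
r7 m[φ3→slip] = [4, 3]
r7 m[φ4→slip] = [5, 2]
r7 m[φ5→sun] = [1, 2]
r7 m[φ6→fog] = [6, 7]
r7 m[sun→φ0] = [96, 150]
r7 m[sun→φ1] = [1116, 1224]
r7 m[sun→φ5] = [107136, 45900]
r7 m[fog→φ1] = [6, 7]
r7 m[fog→φ6] = [12492, 17712]
r7 m[slip→φ0] = [120, 12]
r7 m[slip→φ2] = [32280, 2628]
r7 m[slip→φ3] = [48420, 1752]
r7 m[slip→φ4] = [38736, 2628]
fixed point reached at round 7
b[slip] = ⊗ incoming = [193680, 5256]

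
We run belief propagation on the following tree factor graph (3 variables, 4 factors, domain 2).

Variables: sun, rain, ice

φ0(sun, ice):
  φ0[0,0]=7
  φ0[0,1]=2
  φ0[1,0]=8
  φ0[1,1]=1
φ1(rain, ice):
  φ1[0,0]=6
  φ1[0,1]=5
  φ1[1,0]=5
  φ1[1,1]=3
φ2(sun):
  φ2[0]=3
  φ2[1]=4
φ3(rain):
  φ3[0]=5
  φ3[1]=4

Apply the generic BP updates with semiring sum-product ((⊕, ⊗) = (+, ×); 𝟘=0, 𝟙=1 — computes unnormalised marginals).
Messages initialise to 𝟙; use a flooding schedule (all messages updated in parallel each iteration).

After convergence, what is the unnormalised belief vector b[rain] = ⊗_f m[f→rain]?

init: all messages = 𝟙 over 2 values
r1 m[φ0→sun] = [9, 9]
r1 m[φ0→ice] = [15, 3]
r1 m[φ1→rain] = [11, 8]
r1 m[φ1→ice] = [11, 8]
r1 m[φ2→sun] = [3, 4]
r1 m[φ3→rain] = [5, 4]
r1 m[sun→φ0] = [1, 1]
r1 m[sun→φ2] = [1, 1]
r1 m[rain→φ1] = [1, 1]
r1 m[rain→φ3] = [1, 1]
r1 m[ice→φ0] = [1, 1]
r1 m[ice→φ1] = [1, 1]
r2 m[φ0→sun] = [9, 9]
r2 m[φ0→ice] = [15, 3]
r2 m[φ1→rain] = [11, 8]
r2 m[φ1→ice] = [11, 8]
r2 m[φ2→sun] = [3, 4]
r2 m[φ3→rain] = [5, 4]
r2 m[sun→φ0] = [3, 4]
r2 m[sun→φ2] = [9, 9]
r2 m[rain→φ1] = [5, 4]
r2 m[rain→φ3] = [11, 8]
r2 m[ice→φ0] = [11, 8]
r2 m[ice→φ1] = [15, 3]
r3 m[φ0→sun] = [93, 96]
r3 m[φ0→ice] = [53, 10]
r3 m[φ1→rain] = [105, 84]
r3 m[φ1→ice] = [50, 37]
r3 m[φ2→sun] = [3, 4]
r3 m[φ3→rain] = [5, 4]
r3 m[sun→φ0] = [3, 4]
r3 m[sun→φ2] = [9, 9]
r3 m[rain→φ1] = [5, 4]
r3 m[rain→φ3] = [11, 8]
r3 m[ice→φ0] = [11, 8]
r3 m[ice→φ1] = [15, 3]
r4 m[φ0→sun] = [93, 96]
r4 m[φ0→ice] = [53, 10]
r4 m[φ1→rain] = [105, 84]
r4 m[φ1→ice] = [50, 37]
r4 m[φ2→sun] = [3, 4]
r4 m[φ3→rain] = [5, 4]
r4 m[sun→φ0] = [3, 4]
r4 m[sun→φ2] = [93, 96]
r4 m[rain→φ1] = [5, 4]
r4 m[rain→φ3] = [105, 84]
r4 m[ice→φ0] = [50, 37]
r4 m[ice→φ1] = [53, 10]
r5 m[φ0→sun] = [424, 437]
r5 m[φ0→ice] = [53, 10]
r5 m[φ1→rain] = [368, 295]
r5 m[φ1→ice] = [50, 37]
r5 m[φ2→sun] = [3, 4]
r5 m[φ3→rain] = [5, 4]
r5 m[sun→φ0] = [3, 4]
r5 m[sun→φ2] = [93, 96]
r5 m[rain→φ1] = [5, 4]
r5 m[rain→φ3] = [105, 84]
r5 m[ice→φ0] = [50, 37]
r5 m[ice→φ1] = [53, 10]
r6 m[φ0→sun] = [424, 437]
r6 m[φ0→ice] = [53, 10]
r6 m[φ1→rain] = [368, 295]
r6 m[φ1→ice] = [50, 37]
r6 m[φ2→sun] = [3, 4]
r6 m[φ3→rain] = [5, 4]
r6 m[sun→φ0] = [3, 4]
r6 m[sun→φ2] = [424, 437]
r6 m[rain→φ1] = [5, 4]
r6 m[rain→φ3] = [368, 295]
r6 m[ice→φ0] = [50, 37]
r6 m[ice→φ1] = [53, 10]
r7 m[φ0→sun] = [424, 437]
r7 m[φ0→ice] = [53, 10]
r7 m[φ1→rain] = [368, 295]
r7 m[φ1→ice] = [50, 37]
r7 m[φ2→sun] = [3, 4]
r7 m[φ3→rain] = [5, 4]
r7 m[sun→φ0] = [3, 4]
r7 m[sun→φ2] = [424, 437]
r7 m[rain→φ1] = [5, 4]
r7 m[rain→φ3] = [368, 295]
r7 m[ice→φ0] = [50, 37]
r7 m[ice→φ1] = [53, 10]
fixed point reached at round 7
b[rain] = ⊗ incoming = [1840, 1180]

b[rain] = [1840, 1180]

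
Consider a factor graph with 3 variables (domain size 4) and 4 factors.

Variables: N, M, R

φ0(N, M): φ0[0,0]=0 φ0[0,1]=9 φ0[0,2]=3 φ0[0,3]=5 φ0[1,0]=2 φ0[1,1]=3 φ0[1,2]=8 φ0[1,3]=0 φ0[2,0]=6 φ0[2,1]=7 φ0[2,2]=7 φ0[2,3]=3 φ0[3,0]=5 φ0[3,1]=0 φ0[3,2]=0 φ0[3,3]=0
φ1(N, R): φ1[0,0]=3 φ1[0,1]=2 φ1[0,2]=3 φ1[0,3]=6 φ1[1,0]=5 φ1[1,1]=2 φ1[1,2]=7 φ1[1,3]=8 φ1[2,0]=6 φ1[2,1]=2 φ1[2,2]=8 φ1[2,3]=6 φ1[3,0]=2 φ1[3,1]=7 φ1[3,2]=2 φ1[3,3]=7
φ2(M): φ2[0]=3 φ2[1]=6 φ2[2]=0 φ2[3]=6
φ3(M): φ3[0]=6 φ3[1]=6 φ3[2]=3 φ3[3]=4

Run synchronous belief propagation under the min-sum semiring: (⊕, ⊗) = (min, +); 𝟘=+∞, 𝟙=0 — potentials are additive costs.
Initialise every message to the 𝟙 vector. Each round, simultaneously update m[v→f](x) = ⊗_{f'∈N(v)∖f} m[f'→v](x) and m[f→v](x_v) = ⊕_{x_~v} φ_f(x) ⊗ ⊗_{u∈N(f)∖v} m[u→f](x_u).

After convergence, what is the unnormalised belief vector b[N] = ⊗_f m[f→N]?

init: all messages = 𝟙 over 4 values
r1 m[φ0→N] = [0, 0, 3, 0]
r1 m[φ0→M] = [0, 0, 0, 0]
r1 m[φ1→N] = [2, 2, 2, 2]
r1 m[φ1→R] = [2, 2, 2, 6]
r1 m[φ2→M] = [3, 6, 0, 6]
r1 m[φ3→M] = [6, 6, 3, 4]
r1 m[N→φ0] = [0, 0, 0, 0]
r1 m[N→φ1] = [0, 0, 0, 0]
r1 m[M→φ0] = [0, 0, 0, 0]
r1 m[M→φ2] = [0, 0, 0, 0]
r1 m[M→φ3] = [0, 0, 0, 0]
r1 m[R→φ1] = [0, 0, 0, 0]
r2 m[φ0→N] = [0, 0, 3, 0]
r2 m[φ0→M] = [0, 0, 0, 0]
r2 m[φ1→N] = [2, 2, 2, 2]
r2 m[φ1→R] = [2, 2, 2, 6]
r2 m[φ2→M] = [3, 6, 0, 6]
r2 m[φ3→M] = [6, 6, 3, 4]
r2 m[N→φ0] = [2, 2, 2, 2]
r2 m[N→φ1] = [0, 0, 3, 0]
r2 m[M→φ0] = [9, 12, 3, 10]
r2 m[M→φ2] = [6, 6, 3, 4]
r2 m[M→φ3] = [3, 6, 0, 6]
r2 m[R→φ1] = [0, 0, 0, 0]
r3 m[φ0→N] = [6, 10, 10, 3]
r3 m[φ0→M] = [2, 2, 2, 2]
r3 m[φ1→N] = [2, 2, 2, 2]
r3 m[φ1→R] = [2, 2, 2, 6]
r3 m[φ2→M] = [3, 6, 0, 6]
r3 m[φ3→M] = [6, 6, 3, 4]
r3 m[N→φ0] = [2, 2, 2, 2]
r3 m[N→φ1] = [0, 0, 3, 0]
r3 m[M→φ0] = [9, 12, 3, 10]
r3 m[M→φ2] = [6, 6, 3, 4]
r3 m[M→φ3] = [3, 6, 0, 6]
r3 m[R→φ1] = [0, 0, 0, 0]
r4 m[φ0→N] = [6, 10, 10, 3]
r4 m[φ0→M] = [2, 2, 2, 2]
r4 m[φ1→N] = [2, 2, 2, 2]
r4 m[φ1→R] = [2, 2, 2, 6]
r4 m[φ2→M] = [3, 6, 0, 6]
r4 m[φ3→M] = [6, 6, 3, 4]
r4 m[N→φ0] = [2, 2, 2, 2]
r4 m[N→φ1] = [6, 10, 10, 3]
r4 m[M→φ0] = [9, 12, 3, 10]
r4 m[M→φ2] = [8, 8, 5, 6]
r4 m[M→φ3] = [5, 8, 2, 8]
r4 m[R→φ1] = [0, 0, 0, 0]
r5 m[φ0→N] = [6, 10, 10, 3]
r5 m[φ0→M] = [2, 2, 2, 2]
r5 m[φ1→N] = [2, 2, 2, 2]
r5 m[φ1→R] = [5, 8, 5, 10]
r5 m[φ2→M] = [3, 6, 0, 6]
r5 m[φ3→M] = [6, 6, 3, 4]
r5 m[N→φ0] = [2, 2, 2, 2]
r5 m[N→φ1] = [6, 10, 10, 3]
r5 m[M→φ0] = [9, 12, 3, 10]
r5 m[M→φ2] = [8, 8, 5, 6]
r5 m[M→φ3] = [5, 8, 2, 8]
r5 m[R→φ1] = [0, 0, 0, 0]
r6 m[φ0→N] = [6, 10, 10, 3]
r6 m[φ0→M] = [2, 2, 2, 2]
r6 m[φ1→N] = [2, 2, 2, 2]
r6 m[φ1→R] = [5, 8, 5, 10]
r6 m[φ2→M] = [3, 6, 0, 6]
r6 m[φ3→M] = [6, 6, 3, 4]
r6 m[N→φ0] = [2, 2, 2, 2]
r6 m[N→φ1] = [6, 10, 10, 3]
r6 m[M→φ0] = [9, 12, 3, 10]
r6 m[M→φ2] = [8, 8, 5, 6]
r6 m[M→φ3] = [5, 8, 2, 8]
r6 m[R→φ1] = [0, 0, 0, 0]
fixed point reached at round 6
b[N] = ⊗ incoming = [8, 12, 12, 5]

b[N] = [8, 12, 12, 5]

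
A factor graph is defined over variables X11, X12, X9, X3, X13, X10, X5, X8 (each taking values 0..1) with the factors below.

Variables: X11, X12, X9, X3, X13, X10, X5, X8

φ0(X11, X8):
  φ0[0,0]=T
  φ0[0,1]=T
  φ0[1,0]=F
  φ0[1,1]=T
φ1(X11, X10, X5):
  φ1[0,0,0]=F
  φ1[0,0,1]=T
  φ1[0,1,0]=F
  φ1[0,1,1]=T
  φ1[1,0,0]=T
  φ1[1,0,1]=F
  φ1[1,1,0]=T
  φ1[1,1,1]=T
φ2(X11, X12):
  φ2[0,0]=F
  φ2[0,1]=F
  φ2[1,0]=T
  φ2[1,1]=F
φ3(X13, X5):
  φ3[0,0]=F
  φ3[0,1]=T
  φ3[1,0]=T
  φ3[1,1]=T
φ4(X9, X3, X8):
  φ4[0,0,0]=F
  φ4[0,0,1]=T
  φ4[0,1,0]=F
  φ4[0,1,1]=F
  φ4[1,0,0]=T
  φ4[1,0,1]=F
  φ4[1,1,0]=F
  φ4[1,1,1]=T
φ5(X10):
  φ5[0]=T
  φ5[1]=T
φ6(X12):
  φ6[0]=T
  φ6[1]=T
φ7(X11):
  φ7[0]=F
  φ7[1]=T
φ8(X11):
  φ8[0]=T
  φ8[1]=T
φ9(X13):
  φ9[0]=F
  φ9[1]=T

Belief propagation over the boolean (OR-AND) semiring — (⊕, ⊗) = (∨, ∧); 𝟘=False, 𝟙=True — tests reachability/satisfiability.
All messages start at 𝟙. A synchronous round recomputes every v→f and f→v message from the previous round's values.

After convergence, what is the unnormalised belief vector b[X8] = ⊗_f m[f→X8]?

b[X8] = [F, T]

init: all messages = 𝟙 over 2 values
r1 m[φ0→X11] = [T, T]
r1 m[φ0→X8] = [T, T]
r1 m[φ1→X11] = [T, T]
r1 m[φ1→X10] = [T, T]
r1 m[φ1→X5] = [T, T]
r1 m[φ2→X11] = [F, T]
r1 m[φ2→X12] = [T, F]
r1 m[φ3→X13] = [T, T]
r1 m[φ3→X5] = [T, T]
r1 m[φ4→X9] = [T, T]
r1 m[φ4→X3] = [T, T]
r1 m[φ4→X8] = [T, T]
r1 m[φ5→X10] = [T, T]
r1 m[φ6→X12] = [T, T]
r1 m[φ7→X11] = [F, T]
r1 m[φ8→X11] = [T, T]
r1 m[φ9→X13] = [F, T]
r1 m[X11→φ0] = [T, T]
r1 m[X11→φ1] = [T, T]
r1 m[X11→φ2] = [T, T]
r1 m[X11→φ7] = [T, T]
r1 m[X11→φ8] = [T, T]
r1 m[X12→φ2] = [T, T]
r1 m[X12→φ6] = [T, T]
r1 m[X9→φ4] = [T, T]
r1 m[X3→φ4] = [T, T]
r1 m[X13→φ3] = [T, T]
r1 m[X13→φ9] = [T, T]
r1 m[X10→φ1] = [T, T]
r1 m[X10→φ5] = [T, T]
r1 m[X5→φ1] = [T, T]
r1 m[X5→φ3] = [T, T]
r1 m[X8→φ0] = [T, T]
r1 m[X8→φ4] = [T, T]
r2 m[φ0→X11] = [T, T]
r2 m[φ0→X8] = [T, T]
r2 m[φ1→X11] = [T, T]
r2 m[φ1→X10] = [T, T]
r2 m[φ1→X5] = [T, T]
r2 m[φ2→X11] = [F, T]
r2 m[φ2→X12] = [T, F]
r2 m[φ3→X13] = [T, T]
r2 m[φ3→X5] = [T, T]
r2 m[φ4→X9] = [T, T]
r2 m[φ4→X3] = [T, T]
r2 m[φ4→X8] = [T, T]
r2 m[φ5→X10] = [T, T]
r2 m[φ6→X12] = [T, T]
r2 m[φ7→X11] = [F, T]
r2 m[φ8→X11] = [T, T]
r2 m[φ9→X13] = [F, T]
r2 m[X11→φ0] = [F, T]
r2 m[X11→φ1] = [F, T]
r2 m[X11→φ2] = [F, T]
r2 m[X11→φ7] = [F, T]
r2 m[X11→φ8] = [F, T]
r2 m[X12→φ2] = [T, T]
r2 m[X12→φ6] = [T, F]
r2 m[X9→φ4] = [T, T]
r2 m[X3→φ4] = [T, T]
r2 m[X13→φ3] = [F, T]
r2 m[X13→φ9] = [T, T]
r2 m[X10→φ1] = [T, T]
r2 m[X10→φ5] = [T, T]
r2 m[X5→φ1] = [T, T]
r2 m[X5→φ3] = [T, T]
r2 m[X8→φ0] = [T, T]
r2 m[X8→φ4] = [T, T]
r3 m[φ0→X11] = [T, T]
r3 m[φ0→X8] = [F, T]
r3 m[φ1→X11] = [T, T]
r3 m[φ1→X10] = [T, T]
r3 m[φ1→X5] = [T, T]
r3 m[φ2→X11] = [F, T]
r3 m[φ2→X12] = [T, F]
r3 m[φ3→X13] = [T, T]
r3 m[φ3→X5] = [T, T]
r3 m[φ4→X9] = [T, T]
r3 m[φ4→X3] = [T, T]
r3 m[φ4→X8] = [T, T]
r3 m[φ5→X10] = [T, T]
r3 m[φ6→X12] = [T, T]
r3 m[φ7→X11] = [F, T]
r3 m[φ8→X11] = [T, T]
r3 m[φ9→X13] = [F, T]
r3 m[X11→φ0] = [F, T]
r3 m[X11→φ1] = [F, T]
r3 m[X11→φ2] = [F, T]
r3 m[X11→φ7] = [F, T]
r3 m[X11→φ8] = [F, T]
r3 m[X12→φ2] = [T, T]
r3 m[X12→φ6] = [T, F]
r3 m[X9→φ4] = [T, T]
r3 m[X3→φ4] = [T, T]
r3 m[X13→φ3] = [F, T]
r3 m[X13→φ9] = [T, T]
r3 m[X10→φ1] = [T, T]
r3 m[X10→φ5] = [T, T]
r3 m[X5→φ1] = [T, T]
r3 m[X5→φ3] = [T, T]
r3 m[X8→φ0] = [T, T]
r3 m[X8→φ4] = [T, T]
r4 m[φ0→X11] = [T, T]
r4 m[φ0→X8] = [F, T]
r4 m[φ1→X11] = [T, T]
r4 m[φ1→X10] = [T, T]
r4 m[φ1→X5] = [T, T]
r4 m[φ2→X11] = [F, T]
r4 m[φ2→X12] = [T, F]
r4 m[φ3→X13] = [T, T]
r4 m[φ3→X5] = [T, T]
r4 m[φ4→X9] = [T, T]
r4 m[φ4→X3] = [T, T]
r4 m[φ4→X8] = [T, T]
r4 m[φ5→X10] = [T, T]
r4 m[φ6→X12] = [T, T]
r4 m[φ7→X11] = [F, T]
r4 m[φ8→X11] = [T, T]
r4 m[φ9→X13] = [F, T]
r4 m[X11→φ0] = [F, T]
r4 m[X11→φ1] = [F, T]
r4 m[X11→φ2] = [F, T]
r4 m[X11→φ7] = [F, T]
r4 m[X11→φ8] = [F, T]
r4 m[X12→φ2] = [T, T]
r4 m[X12→φ6] = [T, F]
r4 m[X9→φ4] = [T, T]
r4 m[X3→φ4] = [T, T]
r4 m[X13→φ3] = [F, T]
r4 m[X13→φ9] = [T, T]
r4 m[X10→φ1] = [T, T]
r4 m[X10→φ5] = [T, T]
r4 m[X5→φ1] = [T, T]
r4 m[X5→φ3] = [T, T]
r4 m[X8→φ0] = [T, T]
r4 m[X8→φ4] = [F, T]
r5 m[φ0→X11] = [T, T]
r5 m[φ0→X8] = [F, T]
r5 m[φ1→X11] = [T, T]
r5 m[φ1→X10] = [T, T]
r5 m[φ1→X5] = [T, T]
r5 m[φ2→X11] = [F, T]
r5 m[φ2→X12] = [T, F]
r5 m[φ3→X13] = [T, T]
r5 m[φ3→X5] = [T, T]
r5 m[φ4→X9] = [T, T]
r5 m[φ4→X3] = [T, T]
r5 m[φ4→X8] = [T, T]
r5 m[φ5→X10] = [T, T]
r5 m[φ6→X12] = [T, T]
r5 m[φ7→X11] = [F, T]
r5 m[φ8→X11] = [T, T]
r5 m[φ9→X13] = [F, T]
r5 m[X11→φ0] = [F, T]
r5 m[X11→φ1] = [F, T]
r5 m[X11→φ2] = [F, T]
r5 m[X11→φ7] = [F, T]
r5 m[X11→φ8] = [F, T]
r5 m[X12→φ2] = [T, T]
r5 m[X12→φ6] = [T, F]
r5 m[X9→φ4] = [T, T]
r5 m[X3→φ4] = [T, T]
r5 m[X13→φ3] = [F, T]
r5 m[X13→φ9] = [T, T]
r5 m[X10→φ1] = [T, T]
r5 m[X10→φ5] = [T, T]
r5 m[X5→φ1] = [T, T]
r5 m[X5→φ3] = [T, T]
r5 m[X8→φ0] = [T, T]
r5 m[X8→φ4] = [F, T]
fixed point reached at round 5
b[X8] = ⊗ incoming = [F, T]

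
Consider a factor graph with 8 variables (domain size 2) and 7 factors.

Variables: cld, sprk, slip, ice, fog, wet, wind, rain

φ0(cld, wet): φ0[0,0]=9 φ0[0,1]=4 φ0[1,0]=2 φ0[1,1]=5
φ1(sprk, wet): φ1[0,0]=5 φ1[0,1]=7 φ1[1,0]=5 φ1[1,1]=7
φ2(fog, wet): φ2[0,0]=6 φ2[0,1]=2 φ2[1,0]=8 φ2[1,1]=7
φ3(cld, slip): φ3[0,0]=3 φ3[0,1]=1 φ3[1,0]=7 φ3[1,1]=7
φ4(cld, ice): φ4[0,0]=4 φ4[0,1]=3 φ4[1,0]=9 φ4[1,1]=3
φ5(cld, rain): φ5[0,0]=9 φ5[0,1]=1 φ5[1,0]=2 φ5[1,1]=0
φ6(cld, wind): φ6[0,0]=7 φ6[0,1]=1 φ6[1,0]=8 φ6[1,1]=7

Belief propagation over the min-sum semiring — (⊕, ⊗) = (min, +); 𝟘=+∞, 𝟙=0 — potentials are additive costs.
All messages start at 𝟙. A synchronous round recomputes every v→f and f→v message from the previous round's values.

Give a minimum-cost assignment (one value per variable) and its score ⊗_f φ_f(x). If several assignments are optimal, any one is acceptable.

assignment: (cld=0, sprk=0, slip=1, ice=1, fog=0, wet=1, wind=1, rain=1); score = 19

init: all messages = 𝟙 over 2 values
r1 m[φ0→cld] = [4, 2]
r1 m[φ0→wet] = [2, 4]
r1 m[φ1→sprk] = [5, 5]
r1 m[φ1→wet] = [5, 7]
r1 m[φ2→fog] = [2, 7]
r1 m[φ2→wet] = [6, 2]
r1 m[φ3→cld] = [1, 7]
r1 m[φ3→slip] = [3, 1]
r1 m[φ4→cld] = [3, 3]
r1 m[φ4→ice] = [4, 3]
r1 m[φ5→cld] = [1, 0]
r1 m[φ5→rain] = [2, 0]
r1 m[φ6→cld] = [1, 7]
r1 m[φ6→wind] = [7, 1]
r1 m[cld→φ0] = [0, 0]
r1 m[cld→φ3] = [0, 0]
r1 m[cld→φ4] = [0, 0]
r1 m[cld→φ5] = [0, 0]
r1 m[cld→φ6] = [0, 0]
r1 m[sprk→φ1] = [0, 0]
r1 m[slip→φ3] = [0, 0]
r1 m[ice→φ4] = [0, 0]
r1 m[fog→φ2] = [0, 0]
r1 m[wet→φ0] = [0, 0]
r1 m[wet→φ1] = [0, 0]
r1 m[wet→φ2] = [0, 0]
r1 m[wind→φ6] = [0, 0]
r1 m[rain→φ5] = [0, 0]
r2 m[φ0→cld] = [4, 2]
r2 m[φ0→wet] = [2, 4]
r2 m[φ1→sprk] = [5, 5]
r2 m[φ1→wet] = [5, 7]
r2 m[φ2→fog] = [2, 7]
r2 m[φ2→wet] = [6, 2]
r2 m[φ3→cld] = [1, 7]
r2 m[φ3→slip] = [3, 1]
r2 m[φ4→cld] = [3, 3]
r2 m[φ4→ice] = [4, 3]
r2 m[φ5→cld] = [1, 0]
r2 m[φ5→rain] = [2, 0]
r2 m[φ6→cld] = [1, 7]
r2 m[φ6→wind] = [7, 1]
r2 m[cld→φ0] = [6, 17]
r2 m[cld→φ3] = [9, 12]
r2 m[cld→φ4] = [7, 16]
r2 m[cld→φ5] = [9, 19]
r2 m[cld→φ6] = [9, 12]
r2 m[sprk→φ1] = [0, 0]
r2 m[slip→φ3] = [0, 0]
r2 m[ice→φ4] = [0, 0]
r2 m[fog→φ2] = [0, 0]
r2 m[wet→φ0] = [11, 9]
r2 m[wet→φ1] = [8, 6]
r2 m[wet→φ2] = [7, 11]
r2 m[wind→φ6] = [0, 0]
r2 m[rain→φ5] = [0, 0]
r3 m[φ0→cld] = [13, 13]
r3 m[φ0→wet] = [15, 10]
r3 m[φ1→sprk] = [13, 13]
r3 m[φ1→wet] = [5, 7]
r3 m[φ2→fog] = [13, 15]
r3 m[φ2→wet] = [6, 2]
r3 m[φ3→cld] = [1, 7]
r3 m[φ3→slip] = [12, 10]
r3 m[φ4→cld] = [3, 3]
r3 m[φ4→ice] = [11, 10]
r3 m[φ5→cld] = [1, 0]
r3 m[φ5→rain] = [18, 10]
r3 m[φ6→cld] = [1, 7]
r3 m[φ6→wind] = [16, 10]
r3 m[cld→φ0] = [6, 17]
r3 m[cld→φ3] = [9, 12]
r3 m[cld→φ4] = [7, 16]
r3 m[cld→φ5] = [9, 19]
r3 m[cld→φ6] = [9, 12]
r3 m[sprk→φ1] = [0, 0]
r3 m[slip→φ3] = [0, 0]
r3 m[ice→φ4] = [0, 0]
r3 m[fog→φ2] = [0, 0]
r3 m[wet→φ0] = [11, 9]
r3 m[wet→φ1] = [8, 6]
r3 m[wet→φ2] = [7, 11]
r3 m[wind→φ6] = [0, 0]
r3 m[rain→φ5] = [0, 0]
r4 m[φ0→cld] = [13, 13]
r4 m[φ0→wet] = [15, 10]
r4 m[φ1→sprk] = [13, 13]
r4 m[φ1→wet] = [5, 7]
r4 m[φ2→fog] = [13, 15]
r4 m[φ2→wet] = [6, 2]
r4 m[φ3→cld] = [1, 7]
r4 m[φ3→slip] = [12, 10]
r4 m[φ4→cld] = [3, 3]
r4 m[φ4→ice] = [11, 10]
r4 m[φ5→cld] = [1, 0]
r4 m[φ5→rain] = [18, 10]
r4 m[φ6→cld] = [1, 7]
r4 m[φ6→wind] = [16, 10]
r4 m[cld→φ0] = [6, 17]
r4 m[cld→φ3] = [18, 23]
r4 m[cld→φ4] = [16, 27]
r4 m[cld→φ5] = [18, 30]
r4 m[cld→φ6] = [18, 23]
r4 m[sprk→φ1] = [0, 0]
r4 m[slip→φ3] = [0, 0]
r4 m[ice→φ4] = [0, 0]
r4 m[fog→φ2] = [0, 0]
r4 m[wet→φ0] = [11, 9]
r4 m[wet→φ1] = [21, 12]
r4 m[wet→φ2] = [20, 17]
r4 m[wind→φ6] = [0, 0]
r4 m[rain→φ5] = [0, 0]
r5 m[φ0→cld] = [13, 13]
r5 m[φ0→wet] = [15, 10]
r5 m[φ1→sprk] = [19, 19]
r5 m[φ1→wet] = [5, 7]
r5 m[φ2→fog] = [19, 24]
r5 m[φ2→wet] = [6, 2]
r5 m[φ3→cld] = [1, 7]
r5 m[φ3→slip] = [21, 19]
r5 m[φ4→cld] = [3, 3]
r5 m[φ4→ice] = [20, 19]
r5 m[φ5→cld] = [1, 0]
r5 m[φ5→rain] = [27, 19]
r5 m[φ6→cld] = [1, 7]
r5 m[φ6→wind] = [25, 19]
r5 m[cld→φ0] = [6, 17]
r5 m[cld→φ3] = [18, 23]
r5 m[cld→φ4] = [16, 27]
r5 m[cld→φ5] = [18, 30]
r5 m[cld→φ6] = [18, 23]
r5 m[sprk→φ1] = [0, 0]
r5 m[slip→φ3] = [0, 0]
r5 m[ice→φ4] = [0, 0]
r5 m[fog→φ2] = [0, 0]
r5 m[wet→φ0] = [11, 9]
r5 m[wet→φ1] = [21, 12]
r5 m[wet→φ2] = [20, 17]
r5 m[wind→φ6] = [0, 0]
r5 m[rain→φ5] = [0, 0]
r6 m[φ0→cld] = [13, 13]
r6 m[φ0→wet] = [15, 10]
r6 m[φ1→sprk] = [19, 19]
r6 m[φ1→wet] = [5, 7]
r6 m[φ2→fog] = [19, 24]
r6 m[φ2→wet] = [6, 2]
r6 m[φ3→cld] = [1, 7]
r6 m[φ3→slip] = [21, 19]
r6 m[φ4→cld] = [3, 3]
r6 m[φ4→ice] = [20, 19]
r6 m[φ5→cld] = [1, 0]
r6 m[φ5→rain] = [27, 19]
r6 m[φ6→cld] = [1, 7]
r6 m[φ6→wind] = [25, 19]
r6 m[cld→φ0] = [6, 17]
r6 m[cld→φ3] = [18, 23]
r6 m[cld→φ4] = [16, 27]
r6 m[cld→φ5] = [18, 30]
r6 m[cld→φ6] = [18, 23]
r6 m[sprk→φ1] = [0, 0]
r6 m[slip→φ3] = [0, 0]
r6 m[ice→φ4] = [0, 0]
r6 m[fog→φ2] = [0, 0]
r6 m[wet→φ0] = [11, 9]
r6 m[wet→φ1] = [21, 12]
r6 m[wet→φ2] = [20, 17]
r6 m[wind→φ6] = [0, 0]
r6 m[rain→φ5] = [0, 0]
fixed point reached at round 6
traceback from cld: (cld=0, sprk=0, slip=1, ice=1, fog=0, wet=1, wind=1, rain=1), score=19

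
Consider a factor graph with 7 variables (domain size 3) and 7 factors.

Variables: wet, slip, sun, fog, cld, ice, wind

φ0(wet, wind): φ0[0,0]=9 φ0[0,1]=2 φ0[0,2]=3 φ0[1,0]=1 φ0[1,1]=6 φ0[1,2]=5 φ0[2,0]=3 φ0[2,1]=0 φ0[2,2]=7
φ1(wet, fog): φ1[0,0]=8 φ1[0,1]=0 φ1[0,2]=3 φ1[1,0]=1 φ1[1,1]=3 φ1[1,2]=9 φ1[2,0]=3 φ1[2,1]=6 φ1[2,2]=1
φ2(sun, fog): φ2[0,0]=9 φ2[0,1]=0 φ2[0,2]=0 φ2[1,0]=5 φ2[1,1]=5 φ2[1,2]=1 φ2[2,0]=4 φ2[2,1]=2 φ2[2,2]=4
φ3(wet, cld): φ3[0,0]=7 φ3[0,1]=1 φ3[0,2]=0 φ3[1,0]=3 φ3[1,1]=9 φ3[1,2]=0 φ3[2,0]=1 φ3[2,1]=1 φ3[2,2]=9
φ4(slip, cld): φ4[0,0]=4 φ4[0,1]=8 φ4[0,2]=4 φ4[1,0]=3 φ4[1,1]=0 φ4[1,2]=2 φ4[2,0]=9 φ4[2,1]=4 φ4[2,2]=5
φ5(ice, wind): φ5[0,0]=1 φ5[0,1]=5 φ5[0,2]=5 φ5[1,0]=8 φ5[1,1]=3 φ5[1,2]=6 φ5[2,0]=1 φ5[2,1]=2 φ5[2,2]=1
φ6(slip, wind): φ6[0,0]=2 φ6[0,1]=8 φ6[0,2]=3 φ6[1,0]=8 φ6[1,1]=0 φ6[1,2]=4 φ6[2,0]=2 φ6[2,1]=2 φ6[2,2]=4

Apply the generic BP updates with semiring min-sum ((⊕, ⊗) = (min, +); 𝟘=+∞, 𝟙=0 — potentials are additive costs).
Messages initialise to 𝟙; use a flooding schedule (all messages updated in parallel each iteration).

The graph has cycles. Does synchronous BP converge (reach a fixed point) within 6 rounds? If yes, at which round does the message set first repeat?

NOT CONVERGED within 6 rounds

init: all messages = 𝟙 over 3 values
r1 m[φ0→wet] = [2, 1, 0]
r1 m[φ0→wind] = [1, 0, 3]
r1 m[φ1→wet] = [0, 1, 1]
r1 m[φ1→fog] = [1, 0, 1]
r1 m[φ2→sun] = [0, 1, 2]
r1 m[φ2→fog] = [4, 0, 0]
r1 m[φ3→wet] = [0, 0, 1]
r1 m[φ3→cld] = [1, 1, 0]
r1 m[φ4→slip] = [4, 0, 4]
r1 m[φ4→cld] = [3, 0, 2]
r1 m[φ5→ice] = [1, 3, 1]
r1 m[φ5→wind] = [1, 2, 1]
r1 m[φ6→slip] = [2, 0, 2]
r1 m[φ6→wind] = [2, 0, 3]
r1 m[wet→φ0] = [0, 0, 0]
r1 m[wet→φ1] = [0, 0, 0]
r1 m[wet→φ3] = [0, 0, 0]
r1 m[slip→φ4] = [0, 0, 0]
r1 m[slip→φ6] = [0, 0, 0]
r1 m[sun→φ2] = [0, 0, 0]
r1 m[fog→φ1] = [0, 0, 0]
r1 m[fog→φ2] = [0, 0, 0]
r1 m[cld→φ3] = [0, 0, 0]
r1 m[cld→φ4] = [0, 0, 0]
r1 m[ice→φ5] = [0, 0, 0]
r1 m[wind→φ0] = [0, 0, 0]
r1 m[wind→φ5] = [0, 0, 0]
r1 m[wind→φ6] = [0, 0, 0]
r2 m[φ0→wet] = [2, 1, 0]
r2 m[φ0→wind] = [1, 0, 3]
r2 m[φ1→wet] = [0, 1, 1]
r2 m[φ1→fog] = [1, 0, 1]
r2 m[φ2→sun] = [0, 1, 2]
r2 m[φ2→fog] = [4, 0, 0]
r2 m[φ3→wet] = [0, 0, 1]
r2 m[φ3→cld] = [1, 1, 0]
r2 m[φ4→slip] = [4, 0, 4]
r2 m[φ4→cld] = [3, 0, 2]
r2 m[φ5→ice] = [1, 3, 1]
r2 m[φ5→wind] = [1, 2, 1]
r2 m[φ6→slip] = [2, 0, 2]
r2 m[φ6→wind] = [2, 0, 3]
r2 m[wet→φ0] = [0, 1, 2]
r2 m[wet→φ1] = [2, 1, 1]
r2 m[wet→φ3] = [2, 2, 1]
r2 m[slip→φ4] = [2, 0, 2]
r2 m[slip→φ6] = [4, 0, 4]
r2 m[sun→φ2] = [0, 0, 0]
r2 m[fog→φ1] = [4, 0, 0]
r2 m[fog→φ2] = [1, 0, 1]
r2 m[cld→φ3] = [3, 0, 2]
r2 m[cld→φ4] = [1, 1, 0]
r2 m[ice→φ5] = [0, 0, 0]
r2 m[wind→φ0] = [3, 2, 4]
r2 m[wind→φ5] = [3, 0, 6]
r2 m[wind→φ6] = [2, 2, 4]
r3 m[φ0→wet] = [4, 4, 2]
r3 m[φ0→wind] = [2, 2, 3]
r3 m[φ1→wet] = [0, 3, 1]
r3 m[φ1→fog] = [2, 2, 2]
r3 m[φ2→sun] = [0, 2, 2]
r3 m[φ2→fog] = [4, 0, 0]
r3 m[φ3→wet] = [1, 2, 1]
r3 m[φ3→cld] = [2, 2, 2]
r3 m[φ4→slip] = [4, 1, 5]
r3 m[φ4→cld] = [3, 0, 2]
r3 m[φ5→ice] = [4, 3, 2]
r3 m[φ5→wind] = [1, 2, 1]
r3 m[φ6→slip] = [4, 2, 4]
r3 m[φ6→wind] = [6, 0, 4]
r3 m[wet→φ0] = [0, 1, 2]
r3 m[wet→φ1] = [2, 1, 1]
r3 m[wet→φ3] = [2, 2, 1]
r3 m[slip→φ4] = [2, 0, 2]
r3 m[slip→φ6] = [4, 0, 4]
r3 m[sun→φ2] = [0, 0, 0]
r3 m[fog→φ1] = [4, 0, 0]
r3 m[fog→φ2] = [1, 0, 1]
r3 m[cld→φ3] = [3, 0, 2]
r3 m[cld→φ4] = [1, 1, 0]
r3 m[ice→φ5] = [0, 0, 0]
r3 m[wind→φ0] = [3, 2, 4]
r3 m[wind→φ5] = [3, 0, 6]
r3 m[wind→φ6] = [2, 2, 4]
r4 m[φ0→wet] = [4, 4, 2]
r4 m[φ0→wind] = [2, 2, 3]
r4 m[φ1→wet] = [0, 3, 1]
r4 m[φ1→fog] = [2, 2, 2]
r4 m[φ2→sun] = [0, 2, 2]
r4 m[φ2→fog] = [4, 0, 0]
r4 m[φ3→wet] = [1, 2, 1]
r4 m[φ3→cld] = [2, 2, 2]
r4 m[φ4→slip] = [4, 1, 5]
r4 m[φ4→cld] = [3, 0, 2]
r4 m[φ5→ice] = [4, 3, 2]
r4 m[φ5→wind] = [1, 2, 1]
r4 m[φ6→slip] = [4, 2, 4]
r4 m[φ6→wind] = [6, 0, 4]
r4 m[wet→φ0] = [1, 5, 2]
r4 m[wet→φ1] = [5, 6, 3]
r4 m[wet→φ3] = [4, 7, 3]
r4 m[slip→φ4] = [4, 2, 4]
r4 m[slip→φ6] = [4, 1, 5]
r4 m[sun→φ2] = [0, 0, 0]
r4 m[fog→φ1] = [4, 0, 0]
r4 m[fog→φ2] = [2, 2, 2]
r4 m[cld→φ3] = [3, 0, 2]
r4 m[cld→φ4] = [2, 2, 2]
r4 m[ice→φ5] = [0, 0, 0]
r4 m[wind→φ0] = [7, 2, 5]
r4 m[wind→φ5] = [8, 2, 7]
r4 m[wind→φ6] = [3, 4, 4]
r5 m[φ0→wet] = [4, 8, 2]
r5 m[φ0→wind] = [5, 2, 4]
r5 m[φ1→wet] = [0, 3, 1]
r5 m[φ1→fog] = [6, 5, 4]
r5 m[φ2→sun] = [2, 3, 4]
r5 m[φ2→fog] = [4, 0, 0]
r5 m[φ3→wet] = [1, 2, 1]
r5 m[φ3→cld] = [4, 4, 4]
r5 m[φ4→slip] = [6, 2, 6]
r5 m[φ4→cld] = [5, 2, 4]
r5 m[φ5→ice] = [7, 5, 4]
r5 m[φ5→wind] = [1, 2, 1]
r5 m[φ6→slip] = [5, 4, 5]
r5 m[φ6→wind] = [6, 1, 5]
r5 m[wet→φ0] = [1, 5, 2]
r5 m[wet→φ1] = [5, 6, 3]
r5 m[wet→φ3] = [4, 7, 3]
r5 m[slip→φ4] = [4, 2, 4]
r5 m[slip→φ6] = [4, 1, 5]
r5 m[sun→φ2] = [0, 0, 0]
r5 m[fog→φ1] = [4, 0, 0]
r5 m[fog→φ2] = [2, 2, 2]
r5 m[cld→φ3] = [3, 0, 2]
r5 m[cld→φ4] = [2, 2, 2]
r5 m[ice→φ5] = [0, 0, 0]
r5 m[wind→φ0] = [7, 2, 5]
r5 m[wind→φ5] = [8, 2, 7]
r5 m[wind→φ6] = [3, 4, 4]
r6 m[φ0→wet] = [4, 8, 2]
r6 m[φ0→wind] = [5, 2, 4]
r6 m[φ1→wet] = [0, 3, 1]
r6 m[φ1→fog] = [6, 5, 4]
r6 m[φ2→sun] = [2, 3, 4]
r6 m[φ2→fog] = [4, 0, 0]
r6 m[φ3→wet] = [1, 2, 1]
r6 m[φ3→cld] = [4, 4, 4]
r6 m[φ4→slip] = [6, 2, 6]
r6 m[φ4→cld] = [5, 2, 4]
r6 m[φ5→ice] = [7, 5, 4]
r6 m[φ5→wind] = [1, 2, 1]
r6 m[φ6→slip] = [5, 4, 5]
r6 m[φ6→wind] = [6, 1, 5]
r6 m[wet→φ0] = [1, 5, 2]
r6 m[wet→φ1] = [5, 10, 3]
r6 m[wet→φ3] = [4, 11, 3]
r6 m[slip→φ4] = [5, 4, 5]
r6 m[slip→φ6] = [6, 2, 6]
r6 m[sun→φ2] = [0, 0, 0]
r6 m[fog→φ1] = [4, 0, 0]
r6 m[fog→φ2] = [6, 5, 4]
r6 m[cld→φ3] = [5, 2, 4]
r6 m[cld→φ4] = [4, 4, 4]
r6 m[ice→φ5] = [0, 0, 0]
r6 m[wind→φ0] = [7, 3, 6]
r6 m[wind→φ5] = [11, 3, 9]
r6 m[wind→φ6] = [6, 4, 5]
no fixed point within 6 rounds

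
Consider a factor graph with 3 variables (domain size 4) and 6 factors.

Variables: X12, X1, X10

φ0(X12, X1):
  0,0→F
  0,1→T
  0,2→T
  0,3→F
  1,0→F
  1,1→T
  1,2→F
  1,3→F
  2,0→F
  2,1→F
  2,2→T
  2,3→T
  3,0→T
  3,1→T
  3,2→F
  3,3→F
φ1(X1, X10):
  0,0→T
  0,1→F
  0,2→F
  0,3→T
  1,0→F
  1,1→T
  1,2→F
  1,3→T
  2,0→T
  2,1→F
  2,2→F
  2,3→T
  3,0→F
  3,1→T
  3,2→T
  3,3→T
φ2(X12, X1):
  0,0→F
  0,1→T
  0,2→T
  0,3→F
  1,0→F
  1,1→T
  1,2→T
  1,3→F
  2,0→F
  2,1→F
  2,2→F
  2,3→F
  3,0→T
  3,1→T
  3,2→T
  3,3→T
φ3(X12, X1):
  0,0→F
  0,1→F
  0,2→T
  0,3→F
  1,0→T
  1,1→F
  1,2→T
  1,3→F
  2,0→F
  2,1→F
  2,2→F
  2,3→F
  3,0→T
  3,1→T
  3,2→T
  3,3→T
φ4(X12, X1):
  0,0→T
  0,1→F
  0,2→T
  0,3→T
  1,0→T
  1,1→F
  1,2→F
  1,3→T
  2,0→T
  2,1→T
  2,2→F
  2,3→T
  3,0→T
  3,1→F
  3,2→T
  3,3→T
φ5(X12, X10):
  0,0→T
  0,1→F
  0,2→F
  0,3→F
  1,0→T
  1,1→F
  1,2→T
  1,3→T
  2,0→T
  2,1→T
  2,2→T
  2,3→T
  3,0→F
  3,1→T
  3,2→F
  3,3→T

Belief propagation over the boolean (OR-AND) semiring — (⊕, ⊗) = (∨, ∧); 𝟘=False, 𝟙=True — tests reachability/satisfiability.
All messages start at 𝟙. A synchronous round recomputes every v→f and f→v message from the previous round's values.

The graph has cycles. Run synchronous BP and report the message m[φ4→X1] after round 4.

message @ round 4 = [T, F, T, T]

init: all messages = 𝟙 over 4 values
r1 m[φ0→X12] = [T, T, T, T]
r1 m[φ0→X1] = [T, T, T, T]
r1 m[φ1→X1] = [T, T, T, T]
r1 m[φ1→X10] = [T, T, T, T]
r1 m[φ2→X12] = [T, T, F, T]
r1 m[φ2→X1] = [T, T, T, T]
r1 m[φ3→X12] = [T, T, F, T]
r1 m[φ3→X1] = [T, T, T, T]
r1 m[φ4→X12] = [T, T, T, T]
r1 m[φ4→X1] = [T, T, T, T]
r1 m[φ5→X12] = [T, T, T, T]
r1 m[φ5→X10] = [T, T, T, T]
r1 m[X12→φ0] = [T, T, T, T]
r1 m[X12→φ2] = [T, T, T, T]
r1 m[X12→φ3] = [T, T, T, T]
r1 m[X12→φ4] = [T, T, T, T]
r1 m[X12→φ5] = [T, T, T, T]
r1 m[X1→φ0] = [T, T, T, T]
r1 m[X1→φ1] = [T, T, T, T]
r1 m[X1→φ2] = [T, T, T, T]
r1 m[X1→φ3] = [T, T, T, T]
r1 m[X1→φ4] = [T, T, T, T]
r1 m[X10→φ1] = [T, T, T, T]
r1 m[X10→φ5] = [T, T, T, T]
r2 m[φ0→X12] = [T, T, T, T]
r2 m[φ0→X1] = [T, T, T, T]
r2 m[φ1→X1] = [T, T, T, T]
r2 m[φ1→X10] = [T, T, T, T]
r2 m[φ2→X12] = [T, T, F, T]
r2 m[φ2→X1] = [T, T, T, T]
r2 m[φ3→X12] = [T, T, F, T]
r2 m[φ3→X1] = [T, T, T, T]
r2 m[φ4→X12] = [T, T, T, T]
r2 m[φ4→X1] = [T, T, T, T]
r2 m[φ5→X12] = [T, T, T, T]
r2 m[φ5→X10] = [T, T, T, T]
r2 m[X12→φ0] = [T, T, F, T]
r2 m[X12→φ2] = [T, T, F, T]
r2 m[X12→φ3] = [T, T, F, T]
r2 m[X12→φ4] = [T, T, F, T]
r2 m[X12→φ5] = [T, T, F, T]
r2 m[X1→φ0] = [T, T, T, T]
r2 m[X1→φ1] = [T, T, T, T]
r2 m[X1→φ2] = [T, T, T, T]
r2 m[X1→φ3] = [T, T, T, T]
r2 m[X1→φ4] = [T, T, T, T]
r2 m[X10→φ1] = [T, T, T, T]
r2 m[X10→φ5] = [T, T, T, T]
r3 m[φ0→X12] = [T, T, T, T]
r3 m[φ0→X1] = [T, T, T, F]
r3 m[φ1→X1] = [T, T, T, T]
r3 m[φ1→X10] = [T, T, T, T]
r3 m[φ2→X12] = [T, T, F, T]
r3 m[φ2→X1] = [T, T, T, T]
r3 m[φ3→X12] = [T, T, F, T]
r3 m[φ3→X1] = [T, T, T, T]
r3 m[φ4→X12] = [T, T, T, T]
r3 m[φ4→X1] = [T, F, T, T]
r3 m[φ5→X12] = [T, T, T, T]
r3 m[φ5→X10] = [T, T, T, T]
r3 m[X12→φ0] = [T, T, F, T]
r3 m[X12→φ2] = [T, T, F, T]
r3 m[X12→φ3] = [T, T, F, T]
r3 m[X12→φ4] = [T, T, F, T]
r3 m[X12→φ5] = [T, T, F, T]
r3 m[X1→φ0] = [T, T, T, T]
r3 m[X1→φ1] = [T, T, T, T]
r3 m[X1→φ2] = [T, T, T, T]
r3 m[X1→φ3] = [T, T, T, T]
r3 m[X1→φ4] = [T, T, T, T]
r3 m[X10→φ1] = [T, T, T, T]
r3 m[X10→φ5] = [T, T, T, T]
r4 m[φ0→X12] = [T, T, T, T]
r4 m[φ0→X1] = [T, T, T, F]
r4 m[φ1→X1] = [T, T, T, T]
r4 m[φ1→X10] = [T, T, T, T]
r4 m[φ2→X12] = [T, T, F, T]
r4 m[φ2→X1] = [T, T, T, T]
r4 m[φ3→X12] = [T, T, F, T]
r4 m[φ3→X1] = [T, T, T, T]
r4 m[φ4→X12] = [T, T, T, T]
r4 m[φ4→X1] = [T, F, T, T]
r4 m[φ5→X12] = [T, T, T, T]
r4 m[φ5→X10] = [T, T, T, T]
r4 m[X12→φ0] = [T, T, F, T]
r4 m[X12→φ2] = [T, T, F, T]
r4 m[X12→φ3] = [T, T, F, T]
r4 m[X12→φ4] = [T, T, F, T]
r4 m[X12→φ5] = [T, T, F, T]
r4 m[X1→φ0] = [T, F, T, T]
r4 m[X1→φ1] = [T, F, T, F]
r4 m[X1→φ2] = [T, F, T, F]
r4 m[X1→φ3] = [T, F, T, F]
r4 m[X1→φ4] = [T, T, T, F]
r4 m[X10→φ1] = [T, T, T, T]
r4 m[X10→φ5] = [T, T, T, T]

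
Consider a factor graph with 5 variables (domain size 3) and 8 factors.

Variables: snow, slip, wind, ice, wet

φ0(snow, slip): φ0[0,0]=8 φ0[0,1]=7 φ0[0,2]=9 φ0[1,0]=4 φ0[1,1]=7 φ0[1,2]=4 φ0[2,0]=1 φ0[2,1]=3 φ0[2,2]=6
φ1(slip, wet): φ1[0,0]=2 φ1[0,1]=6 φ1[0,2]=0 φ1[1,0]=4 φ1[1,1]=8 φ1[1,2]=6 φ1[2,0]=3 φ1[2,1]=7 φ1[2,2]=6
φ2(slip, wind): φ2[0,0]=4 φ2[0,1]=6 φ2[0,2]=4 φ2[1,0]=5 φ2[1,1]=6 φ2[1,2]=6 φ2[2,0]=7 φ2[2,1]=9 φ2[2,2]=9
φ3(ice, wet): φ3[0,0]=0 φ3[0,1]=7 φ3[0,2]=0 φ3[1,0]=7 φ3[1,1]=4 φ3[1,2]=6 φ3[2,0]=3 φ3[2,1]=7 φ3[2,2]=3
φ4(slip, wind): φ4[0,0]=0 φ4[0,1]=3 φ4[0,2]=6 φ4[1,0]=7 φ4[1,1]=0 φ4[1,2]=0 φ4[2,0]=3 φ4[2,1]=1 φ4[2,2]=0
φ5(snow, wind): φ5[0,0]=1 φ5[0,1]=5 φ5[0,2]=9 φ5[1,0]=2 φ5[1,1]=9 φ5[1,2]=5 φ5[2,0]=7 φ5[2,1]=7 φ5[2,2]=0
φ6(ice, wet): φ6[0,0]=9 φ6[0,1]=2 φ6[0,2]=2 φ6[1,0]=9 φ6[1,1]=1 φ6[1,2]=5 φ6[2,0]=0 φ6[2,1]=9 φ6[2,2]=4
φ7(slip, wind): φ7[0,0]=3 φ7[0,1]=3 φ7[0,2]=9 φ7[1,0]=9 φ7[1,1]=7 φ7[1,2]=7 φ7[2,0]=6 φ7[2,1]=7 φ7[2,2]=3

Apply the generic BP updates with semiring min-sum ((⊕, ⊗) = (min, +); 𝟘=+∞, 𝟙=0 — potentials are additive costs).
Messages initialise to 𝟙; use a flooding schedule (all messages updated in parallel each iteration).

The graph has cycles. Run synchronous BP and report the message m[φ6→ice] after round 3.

message @ round 3 = [2, 5, 2]

init: all messages = 𝟙 over 3 values
r1 m[φ0→snow] = [7, 4, 1]
r1 m[φ0→slip] = [1, 3, 4]
r1 m[φ1→slip] = [0, 4, 3]
r1 m[φ1→wet] = [2, 6, 0]
r1 m[φ2→slip] = [4, 5, 7]
r1 m[φ2→wind] = [4, 6, 4]
r1 m[φ3→ice] = [0, 4, 3]
r1 m[φ3→wet] = [0, 4, 0]
r1 m[φ4→slip] = [0, 0, 0]
r1 m[φ4→wind] = [0, 0, 0]
r1 m[φ5→snow] = [1, 2, 0]
r1 m[φ5→wind] = [1, 5, 0]
r1 m[φ6→ice] = [2, 1, 0]
r1 m[φ6→wet] = [0, 1, 2]
r1 m[φ7→slip] = [3, 7, 3]
r1 m[φ7→wind] = [3, 3, 3]
r1 m[snow→φ0] = [0, 0, 0]
r1 m[snow→φ5] = [0, 0, 0]
r1 m[slip→φ0] = [0, 0, 0]
r1 m[slip→φ1] = [0, 0, 0]
r1 m[slip→φ2] = [0, 0, 0]
r1 m[slip→φ4] = [0, 0, 0]
r1 m[slip→φ7] = [0, 0, 0]
r1 m[wind→φ2] = [0, 0, 0]
r1 m[wind→φ4] = [0, 0, 0]
r1 m[wind→φ5] = [0, 0, 0]
r1 m[wind→φ7] = [0, 0, 0]
r1 m[ice→φ3] = [0, 0, 0]
r1 m[ice→φ6] = [0, 0, 0]
r1 m[wet→φ1] = [0, 0, 0]
r1 m[wet→φ3] = [0, 0, 0]
r1 m[wet→φ6] = [0, 0, 0]
r2 m[φ0→snow] = [7, 4, 1]
r2 m[φ0→slip] = [1, 3, 4]
r2 m[φ1→slip] = [0, 4, 3]
r2 m[φ1→wet] = [2, 6, 0]
r2 m[φ2→slip] = [4, 5, 7]
r2 m[φ2→wind] = [4, 6, 4]
r2 m[φ3→ice] = [0, 4, 3]
r2 m[φ3→wet] = [0, 4, 0]
r2 m[φ4→slip] = [0, 0, 0]
r2 m[φ4→wind] = [0, 0, 0]
r2 m[φ5→snow] = [1, 2, 0]
r2 m[φ5→wind] = [1, 5, 0]
r2 m[φ6→ice] = [2, 1, 0]
r2 m[φ6→wet] = [0, 1, 2]
r2 m[φ7→slip] = [3, 7, 3]
r2 m[φ7→wind] = [3, 3, 3]
r2 m[snow→φ0] = [1, 2, 0]
r2 m[snow→φ5] = [7, 4, 1]
r2 m[slip→φ0] = [7, 16, 13]
r2 m[slip→φ1] = [8, 15, 14]
r2 m[slip→φ2] = [4, 14, 10]
r2 m[slip→φ4] = [8, 19, 17]
r2 m[slip→φ7] = [5, 12, 14]
r2 m[wind→φ2] = [4, 8, 3]
r2 m[wind→φ4] = [8, 14, 7]
r2 m[wind→φ5] = [7, 9, 7]
r2 m[wind→φ7] = [5, 11, 4]
r2 m[ice→φ3] = [2, 1, 0]
r2 m[ice→φ6] = [0, 4, 3]
r2 m[wet→φ1] = [0, 5, 2]
r2 m[wet→φ3] = [2, 7, 2]
r2 m[wet→φ6] = [2, 10, 0]
r3 m[φ0→snow] = [15, 11, 8]
r3 m[φ0→slip] = [1, 3, 6]
r3 m[φ1→slip] = [2, 4, 3]
r3 m[φ1→wet] = [10, 14, 8]
r3 m[φ2→slip] = [7, 9, 11]
r3 m[φ2→wind] = [8, 10, 8]
r3 m[φ3→ice] = [2, 8, 5]
r3 m[φ3→wet] = [2, 5, 2]
r3 m[φ4→slip] = [8, 7, 7]
r3 m[φ4→wind] = [8, 11, 14]
r3 m[φ5→snow] = [8, 9, 7]
r3 m[φ5→wind] = [6, 8, 1]
r3 m[φ6→ice] = [2, 5, 2]
r3 m[φ6→wet] = [3, 2, 2]
r3 m[φ7→slip] = [8, 11, 7]
r3 m[φ7→wind] = [8, 8, 14]
r3 m[snow→φ0] = [1, 2, 0]
r3 m[snow→φ5] = [7, 4, 1]
r3 m[slip→φ0] = [7, 16, 13]
r3 m[slip→φ1] = [8, 15, 14]
r3 m[slip→φ2] = [4, 14, 10]
r3 m[slip→φ4] = [8, 19, 17]
r3 m[slip→φ7] = [5, 12, 14]
r3 m[wind→φ2] = [4, 8, 3]
r3 m[wind→φ4] = [8, 14, 7]
r3 m[wind→φ5] = [7, 9, 7]
r3 m[wind→φ7] = [5, 11, 4]
r3 m[ice→φ3] = [2, 1, 0]
r3 m[ice→φ6] = [0, 4, 3]
r3 m[wet→φ1] = [0, 5, 2]
r3 m[wet→φ3] = [2, 7, 2]
r3 m[wet→φ6] = [2, 10, 0]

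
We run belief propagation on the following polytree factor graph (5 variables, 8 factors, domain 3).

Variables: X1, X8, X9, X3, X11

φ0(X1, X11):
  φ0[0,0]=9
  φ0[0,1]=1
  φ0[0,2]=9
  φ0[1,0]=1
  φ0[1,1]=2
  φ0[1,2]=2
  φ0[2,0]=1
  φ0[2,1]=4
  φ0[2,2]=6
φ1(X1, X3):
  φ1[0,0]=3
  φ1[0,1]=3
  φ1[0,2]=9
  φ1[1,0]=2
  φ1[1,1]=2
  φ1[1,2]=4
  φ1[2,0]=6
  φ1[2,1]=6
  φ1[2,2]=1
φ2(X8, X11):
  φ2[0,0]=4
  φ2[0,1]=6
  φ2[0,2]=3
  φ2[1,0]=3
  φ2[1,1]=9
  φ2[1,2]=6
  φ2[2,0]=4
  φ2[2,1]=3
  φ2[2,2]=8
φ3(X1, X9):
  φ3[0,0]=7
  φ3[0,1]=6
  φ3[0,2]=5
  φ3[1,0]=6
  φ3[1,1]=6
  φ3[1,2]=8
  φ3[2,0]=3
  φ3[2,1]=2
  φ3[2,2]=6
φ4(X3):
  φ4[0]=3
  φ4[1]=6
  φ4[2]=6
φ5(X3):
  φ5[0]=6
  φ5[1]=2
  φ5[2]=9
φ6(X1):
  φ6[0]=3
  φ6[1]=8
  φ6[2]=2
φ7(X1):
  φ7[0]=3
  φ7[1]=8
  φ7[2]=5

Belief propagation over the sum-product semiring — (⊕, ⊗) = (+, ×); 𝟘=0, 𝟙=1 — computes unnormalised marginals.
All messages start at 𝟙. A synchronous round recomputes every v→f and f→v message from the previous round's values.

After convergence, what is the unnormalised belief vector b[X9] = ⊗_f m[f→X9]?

b[X9] = [19681164, 17848584, 21042072]

init: all messages = 𝟙 over 3 values
r1 m[φ0→X1] = [19, 5, 11]
r1 m[φ0→X11] = [11, 7, 17]
r1 m[φ1→X1] = [15, 8, 13]
r1 m[φ1→X3] = [11, 11, 14]
r1 m[φ2→X8] = [13, 18, 15]
r1 m[φ2→X11] = [11, 18, 17]
r1 m[φ3→X1] = [18, 20, 11]
r1 m[φ3→X9] = [16, 14, 19]
r1 m[φ4→X3] = [3, 6, 6]
r1 m[φ5→X3] = [6, 2, 9]
r1 m[φ6→X1] = [3, 8, 2]
r1 m[φ7→X1] = [3, 8, 5]
r1 m[X1→φ0] = [1, 1, 1]
r1 m[X1→φ1] = [1, 1, 1]
r1 m[X1→φ3] = [1, 1, 1]
r1 m[X1→φ6] = [1, 1, 1]
r1 m[X1→φ7] = [1, 1, 1]
r1 m[X8→φ2] = [1, 1, 1]
r1 m[X9→φ3] = [1, 1, 1]
r1 m[X3→φ1] = [1, 1, 1]
r1 m[X3→φ4] = [1, 1, 1]
r1 m[X3→φ5] = [1, 1, 1]
r1 m[X11→φ0] = [1, 1, 1]
r1 m[X11→φ2] = [1, 1, 1]
r2 m[φ0→X1] = [19, 5, 11]
r2 m[φ0→X11] = [11, 7, 17]
r2 m[φ1→X1] = [15, 8, 13]
r2 m[φ1→X3] = [11, 11, 14]
r2 m[φ2→X8] = [13, 18, 15]
r2 m[φ2→X11] = [11, 18, 17]
r2 m[φ3→X1] = [18, 20, 11]
r2 m[φ3→X9] = [16, 14, 19]
r2 m[φ4→X3] = [3, 6, 6]
r2 m[φ5→X3] = [6, 2, 9]
r2 m[φ6→X1] = [3, 8, 2]
r2 m[φ7→X1] = [3, 8, 5]
r2 m[X1→φ0] = [2430, 10240, 1430]
r2 m[X1→φ1] = [3078, 6400, 1210]
r2 m[X1→φ3] = [2565, 2560, 1430]
r2 m[X1→φ6] = [15390, 6400, 7865]
r2 m[X1→φ7] = [15390, 6400, 3146]
r2 m[X8→φ2] = [1, 1, 1]
r2 m[X9→φ3] = [1, 1, 1]
r2 m[X3→φ1] = [18, 12, 54]
r2 m[X3→φ4] = [66, 22, 126]
r2 m[X3→φ5] = [33, 66, 84]
r2 m[X11→φ0] = [11, 18, 17]
r2 m[X11→φ2] = [11, 7, 17]
r3 m[φ0→X1] = [270, 81, 185]
r3 m[φ0→X11] = [33540, 28630, 50930]
r3 m[φ1→X1] = [576, 276, 234]
r3 m[φ1→X3] = [29294, 29294, 54512]
r3 m[φ2→X8] = [137, 198, 201]
r3 m[φ2→X11] = [11, 18, 17]
r3 m[φ3→X1] = [18, 20, 11]
r3 m[φ3→X9] = [37605, 33610, 41885]
r3 m[φ4→X3] = [3, 6, 6]
r3 m[φ5→X3] = [6, 2, 9]
r3 m[φ6→X1] = [3, 8, 2]
r3 m[φ7→X1] = [3, 8, 5]
r3 m[X1→φ0] = [2430, 10240, 1430]
r3 m[X1→φ1] = [3078, 6400, 1210]
r3 m[X1→φ3] = [2565, 2560, 1430]
r3 m[X1→φ6] = [15390, 6400, 7865]
r3 m[X1→φ7] = [15390, 6400, 3146]
r3 m[X8→φ2] = [1, 1, 1]
r3 m[X9→φ3] = [1, 1, 1]
r3 m[X3→φ1] = [18, 12, 54]
r3 m[X3→φ4] = [66, 22, 126]
r3 m[X3→φ5] = [33, 66, 84]
r3 m[X11→φ0] = [11, 18, 17]
r3 m[X11→φ2] = [11, 7, 17]
r4 m[φ0→X1] = [270, 81, 185]
r4 m[φ0→X11] = [33540, 28630, 50930]
r4 m[φ1→X1] = [576, 276, 234]
r4 m[φ1→X3] = [29294, 29294, 54512]
r4 m[φ2→X8] = [137, 198, 201]
r4 m[φ2→X11] = [11, 18, 17]
r4 m[φ3→X1] = [18, 20, 11]
r4 m[φ3→X9] = [37605, 33610, 41885]
r4 m[φ4→X3] = [3, 6, 6]
r4 m[φ5→X3] = [6, 2, 9]
r4 m[φ6→X1] = [3, 8, 2]
r4 m[φ7→X1] = [3, 8, 5]
r4 m[X1→φ0] = [93312, 353280, 25740]
r4 m[X1→φ1] = [43740, 103680, 20350]
r4 m[X1→φ3] = [1399680, 1430784, 432900]
r4 m[X1→φ6] = [8398080, 3576960, 2380950]
r4 m[X1→φ7] = [8398080, 3576960, 952380]
r4 m[X8→φ2] = [1, 1, 1]
r4 m[X9→φ3] = [1, 1, 1]
r4 m[X3→φ1] = [18, 12, 54]
r4 m[X3→φ4] = [175764, 58588, 490608]
r4 m[X3→φ5] = [87882, 175764, 327072]
r4 m[X11→φ0] = [11, 18, 17]
r4 m[X11→φ2] = [33540, 28630, 50930]
r5 m[φ0→X1] = [270, 81, 185]
r5 m[φ0→X11] = [1218828, 902832, 1700808]
r5 m[φ1→X1] = [576, 276, 234]
r5 m[φ1→X3] = [460680, 460680, 828730]
r5 m[φ2→X8] = [458730, 663870, 627490]
r5 m[φ2→X11] = [11, 18, 17]
r5 m[φ3→X1] = [18, 20, 11]
r5 m[φ3→X9] = [19681164, 17848584, 21042072]
r5 m[φ4→X3] = [3, 6, 6]
r5 m[φ5→X3] = [6, 2, 9]
r5 m[φ6→X1] = [3, 8, 2]
r5 m[φ7→X1] = [3, 8, 5]
r5 m[X1→φ0] = [93312, 353280, 25740]
r5 m[X1→φ1] = [43740, 103680, 20350]
r5 m[X1→φ3] = [1399680, 1430784, 432900]
r5 m[X1→φ6] = [8398080, 3576960, 2380950]
r5 m[X1→φ7] = [8398080, 3576960, 952380]
r5 m[X8→φ2] = [1, 1, 1]
r5 m[X9→φ3] = [1, 1, 1]
r5 m[X3→φ1] = [18, 12, 54]
r5 m[X3→φ4] = [175764, 58588, 490608]
r5 m[X3→φ5] = [87882, 175764, 327072]
r5 m[X11→φ0] = [11, 18, 17]
r5 m[X11→φ2] = [33540, 28630, 50930]
r6 m[φ0→X1] = [270, 81, 185]
r6 m[φ0→X11] = [1218828, 902832, 1700808]
r6 m[φ1→X1] = [576, 276, 234]
r6 m[φ1→X3] = [460680, 460680, 828730]
r6 m[φ2→X8] = [458730, 663870, 627490]
r6 m[φ2→X11] = [11, 18, 17]
r6 m[φ3→X1] = [18, 20, 11]
r6 m[φ3→X9] = [19681164, 17848584, 21042072]
r6 m[φ4→X3] = [3, 6, 6]
r6 m[φ5→X3] = [6, 2, 9]
r6 m[φ6→X1] = [3, 8, 2]
r6 m[φ7→X1] = [3, 8, 5]
r6 m[X1→φ0] = [93312, 353280, 25740]
r6 m[X1→φ1] = [43740, 103680, 20350]
r6 m[X1→φ3] = [1399680, 1430784, 432900]
r6 m[X1→φ6] = [8398080, 3576960, 2380950]
r6 m[X1→φ7] = [8398080, 3576960, 952380]
r6 m[X8→φ2] = [1, 1, 1]
r6 m[X9→φ3] = [1, 1, 1]
r6 m[X3→φ1] = [18, 12, 54]
r6 m[X3→φ4] = [2764080, 921360, 7458570]
r6 m[X3→φ5] = [1382040, 2764080, 4972380]
r6 m[X11→φ0] = [11, 18, 17]
r6 m[X11→φ2] = [1218828, 902832, 1700808]
r7 m[φ0→X1] = [270, 81, 185]
r7 m[φ0→X11] = [1218828, 902832, 1700808]
r7 m[φ1→X1] = [576, 276, 234]
r7 m[φ1→X3] = [460680, 460680, 828730]
r7 m[φ2→X8] = [15394728, 21986820, 21190272]
r7 m[φ2→X11] = [11, 18, 17]
r7 m[φ3→X1] = [18, 20, 11]
r7 m[φ3→X9] = [19681164, 17848584, 21042072]
r7 m[φ4→X3] = [3, 6, 6]
r7 m[φ5→X3] = [6, 2, 9]
r7 m[φ6→X1] = [3, 8, 2]
r7 m[φ7→X1] = [3, 8, 5]
r7 m[X1→φ0] = [93312, 353280, 25740]
r7 m[X1→φ1] = [43740, 103680, 20350]
r7 m[X1→φ3] = [1399680, 1430784, 432900]
r7 m[X1→φ6] = [8398080, 3576960, 2380950]
r7 m[X1→φ7] = [8398080, 3576960, 952380]
r7 m[X8→φ2] = [1, 1, 1]
r7 m[X9→φ3] = [1, 1, 1]
r7 m[X3→φ1] = [18, 12, 54]
r7 m[X3→φ4] = [2764080, 921360, 7458570]
r7 m[X3→φ5] = [1382040, 2764080, 4972380]
r7 m[X11→φ0] = [11, 18, 17]
r7 m[X11→φ2] = [1218828, 902832, 1700808]
r8 m[φ0→X1] = [270, 81, 185]
r8 m[φ0→X11] = [1218828, 902832, 1700808]
r8 m[φ1→X1] = [576, 276, 234]
r8 m[φ1→X3] = [460680, 460680, 828730]
r8 m[φ2→X8] = [15394728, 21986820, 21190272]
r8 m[φ2→X11] = [11, 18, 17]
r8 m[φ3→X1] = [18, 20, 11]
r8 m[φ3→X9] = [19681164, 17848584, 21042072]
r8 m[φ4→X3] = [3, 6, 6]
r8 m[φ5→X3] = [6, 2, 9]
r8 m[φ6→X1] = [3, 8, 2]
r8 m[φ7→X1] = [3, 8, 5]
r8 m[X1→φ0] = [93312, 353280, 25740]
r8 m[X1→φ1] = [43740, 103680, 20350]
r8 m[X1→φ3] = [1399680, 1430784, 432900]
r8 m[X1→φ6] = [8398080, 3576960, 2380950]
r8 m[X1→φ7] = [8398080, 3576960, 952380]
r8 m[X8→φ2] = [1, 1, 1]
r8 m[X9→φ3] = [1, 1, 1]
r8 m[X3→φ1] = [18, 12, 54]
r8 m[X3→φ4] = [2764080, 921360, 7458570]
r8 m[X3→φ5] = [1382040, 2764080, 4972380]
r8 m[X11→φ0] = [11, 18, 17]
r8 m[X11→φ2] = [1218828, 902832, 1700808]
fixed point reached at round 8
b[X9] = ⊗ incoming = [19681164, 17848584, 21042072]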